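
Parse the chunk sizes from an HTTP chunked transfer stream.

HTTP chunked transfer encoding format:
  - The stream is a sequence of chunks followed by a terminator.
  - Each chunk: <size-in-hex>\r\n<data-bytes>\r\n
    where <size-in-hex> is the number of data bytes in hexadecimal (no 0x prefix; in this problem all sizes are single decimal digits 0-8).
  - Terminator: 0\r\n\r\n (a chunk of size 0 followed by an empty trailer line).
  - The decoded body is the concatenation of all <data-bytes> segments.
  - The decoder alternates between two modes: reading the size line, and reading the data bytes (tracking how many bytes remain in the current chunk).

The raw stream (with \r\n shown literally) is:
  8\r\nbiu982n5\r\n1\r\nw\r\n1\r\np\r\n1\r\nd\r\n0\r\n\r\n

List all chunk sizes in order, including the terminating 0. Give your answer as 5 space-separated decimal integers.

Answer: 8 1 1 1 0

Derivation:
Chunk 1: stream[0..1]='8' size=0x8=8, data at stream[3..11]='biu982n5' -> body[0..8], body so far='biu982n5'
Chunk 2: stream[13..14]='1' size=0x1=1, data at stream[16..17]='w' -> body[8..9], body so far='biu982n5w'
Chunk 3: stream[19..20]='1' size=0x1=1, data at stream[22..23]='p' -> body[9..10], body so far='biu982n5wp'
Chunk 4: stream[25..26]='1' size=0x1=1, data at stream[28..29]='d' -> body[10..11], body so far='biu982n5wpd'
Chunk 5: stream[31..32]='0' size=0 (terminator). Final body='biu982n5wpd' (11 bytes)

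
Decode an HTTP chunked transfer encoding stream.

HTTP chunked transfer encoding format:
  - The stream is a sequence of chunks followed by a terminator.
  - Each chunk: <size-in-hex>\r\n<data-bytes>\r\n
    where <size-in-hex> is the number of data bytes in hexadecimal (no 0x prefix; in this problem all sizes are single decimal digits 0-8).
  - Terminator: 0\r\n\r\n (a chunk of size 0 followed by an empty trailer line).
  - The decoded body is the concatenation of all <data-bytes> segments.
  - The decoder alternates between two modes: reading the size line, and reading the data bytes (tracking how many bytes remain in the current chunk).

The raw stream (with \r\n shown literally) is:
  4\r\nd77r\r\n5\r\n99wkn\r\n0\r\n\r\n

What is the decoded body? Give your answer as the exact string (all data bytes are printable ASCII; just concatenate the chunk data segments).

Chunk 1: stream[0..1]='4' size=0x4=4, data at stream[3..7]='d77r' -> body[0..4], body so far='d77r'
Chunk 2: stream[9..10]='5' size=0x5=5, data at stream[12..17]='99wkn' -> body[4..9], body so far='d77r99wkn'
Chunk 3: stream[19..20]='0' size=0 (terminator). Final body='d77r99wkn' (9 bytes)

Answer: d77r99wkn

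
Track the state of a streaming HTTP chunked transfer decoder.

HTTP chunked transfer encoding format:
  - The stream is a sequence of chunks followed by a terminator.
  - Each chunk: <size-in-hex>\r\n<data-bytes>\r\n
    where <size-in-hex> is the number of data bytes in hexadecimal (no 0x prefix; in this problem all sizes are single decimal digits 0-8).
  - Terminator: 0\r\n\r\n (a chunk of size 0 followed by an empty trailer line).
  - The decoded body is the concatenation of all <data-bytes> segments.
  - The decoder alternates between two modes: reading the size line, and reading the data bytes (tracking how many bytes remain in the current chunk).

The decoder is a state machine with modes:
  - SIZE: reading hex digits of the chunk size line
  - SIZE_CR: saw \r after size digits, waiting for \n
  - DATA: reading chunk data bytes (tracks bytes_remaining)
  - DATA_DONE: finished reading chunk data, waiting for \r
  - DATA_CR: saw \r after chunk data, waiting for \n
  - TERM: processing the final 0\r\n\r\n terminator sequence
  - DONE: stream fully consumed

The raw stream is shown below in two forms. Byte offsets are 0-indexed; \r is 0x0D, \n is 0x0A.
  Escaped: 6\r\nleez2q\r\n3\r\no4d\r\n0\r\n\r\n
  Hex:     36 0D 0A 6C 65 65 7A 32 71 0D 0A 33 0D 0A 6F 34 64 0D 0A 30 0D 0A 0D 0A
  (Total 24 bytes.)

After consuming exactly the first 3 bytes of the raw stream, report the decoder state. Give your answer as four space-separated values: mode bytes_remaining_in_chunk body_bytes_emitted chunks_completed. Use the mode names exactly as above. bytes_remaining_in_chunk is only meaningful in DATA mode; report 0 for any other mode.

Answer: DATA 6 0 0

Derivation:
Byte 0 = '6': mode=SIZE remaining=0 emitted=0 chunks_done=0
Byte 1 = 0x0D: mode=SIZE_CR remaining=0 emitted=0 chunks_done=0
Byte 2 = 0x0A: mode=DATA remaining=6 emitted=0 chunks_done=0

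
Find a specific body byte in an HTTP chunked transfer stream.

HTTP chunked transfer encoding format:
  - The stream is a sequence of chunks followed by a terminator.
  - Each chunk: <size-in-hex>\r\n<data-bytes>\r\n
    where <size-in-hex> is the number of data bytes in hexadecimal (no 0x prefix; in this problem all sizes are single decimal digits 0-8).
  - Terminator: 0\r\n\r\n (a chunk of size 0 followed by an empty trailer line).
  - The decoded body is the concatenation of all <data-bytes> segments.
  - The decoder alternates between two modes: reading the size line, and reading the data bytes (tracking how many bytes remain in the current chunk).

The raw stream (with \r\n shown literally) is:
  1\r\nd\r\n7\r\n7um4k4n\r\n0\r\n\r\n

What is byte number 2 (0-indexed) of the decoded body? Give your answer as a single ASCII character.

Answer: u

Derivation:
Chunk 1: stream[0..1]='1' size=0x1=1, data at stream[3..4]='d' -> body[0..1], body so far='d'
Chunk 2: stream[6..7]='7' size=0x7=7, data at stream[9..16]='7um4k4n' -> body[1..8], body so far='d7um4k4n'
Chunk 3: stream[18..19]='0' size=0 (terminator). Final body='d7um4k4n' (8 bytes)
Body byte 2 = 'u'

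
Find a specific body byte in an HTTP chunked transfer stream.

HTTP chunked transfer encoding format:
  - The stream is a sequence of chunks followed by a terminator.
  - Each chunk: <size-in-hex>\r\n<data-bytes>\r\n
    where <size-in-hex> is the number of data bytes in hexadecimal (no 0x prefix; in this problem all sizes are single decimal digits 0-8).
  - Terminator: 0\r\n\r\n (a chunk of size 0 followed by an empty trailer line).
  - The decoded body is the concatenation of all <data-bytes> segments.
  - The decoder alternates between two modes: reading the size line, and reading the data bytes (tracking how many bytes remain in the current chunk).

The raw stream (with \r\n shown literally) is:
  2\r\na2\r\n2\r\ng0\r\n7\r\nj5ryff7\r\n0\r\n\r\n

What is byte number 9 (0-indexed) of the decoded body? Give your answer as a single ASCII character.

Answer: f

Derivation:
Chunk 1: stream[0..1]='2' size=0x2=2, data at stream[3..5]='a2' -> body[0..2], body so far='a2'
Chunk 2: stream[7..8]='2' size=0x2=2, data at stream[10..12]='g0' -> body[2..4], body so far='a2g0'
Chunk 3: stream[14..15]='7' size=0x7=7, data at stream[17..24]='j5ryff7' -> body[4..11], body so far='a2g0j5ryff7'
Chunk 4: stream[26..27]='0' size=0 (terminator). Final body='a2g0j5ryff7' (11 bytes)
Body byte 9 = 'f'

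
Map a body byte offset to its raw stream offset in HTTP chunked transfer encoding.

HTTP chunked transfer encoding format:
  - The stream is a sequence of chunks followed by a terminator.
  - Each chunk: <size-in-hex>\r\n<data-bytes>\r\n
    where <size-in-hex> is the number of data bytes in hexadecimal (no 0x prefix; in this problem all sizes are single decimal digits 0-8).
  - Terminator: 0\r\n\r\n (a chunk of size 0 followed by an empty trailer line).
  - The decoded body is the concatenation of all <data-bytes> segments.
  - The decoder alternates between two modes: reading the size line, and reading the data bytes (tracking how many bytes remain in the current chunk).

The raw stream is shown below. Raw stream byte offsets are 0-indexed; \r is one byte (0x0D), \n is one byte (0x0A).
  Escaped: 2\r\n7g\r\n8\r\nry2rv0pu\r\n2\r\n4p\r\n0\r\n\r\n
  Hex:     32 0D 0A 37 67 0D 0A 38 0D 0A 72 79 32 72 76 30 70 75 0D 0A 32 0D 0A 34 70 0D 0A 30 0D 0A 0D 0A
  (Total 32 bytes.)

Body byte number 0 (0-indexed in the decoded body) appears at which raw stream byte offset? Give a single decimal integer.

Chunk 1: stream[0..1]='2' size=0x2=2, data at stream[3..5]='7g' -> body[0..2], body so far='7g'
Chunk 2: stream[7..8]='8' size=0x8=8, data at stream[10..18]='ry2rv0pu' -> body[2..10], body so far='7gry2rv0pu'
Chunk 3: stream[20..21]='2' size=0x2=2, data at stream[23..25]='4p' -> body[10..12], body so far='7gry2rv0pu4p'
Chunk 4: stream[27..28]='0' size=0 (terminator). Final body='7gry2rv0pu4p' (12 bytes)
Body byte 0 at stream offset 3

Answer: 3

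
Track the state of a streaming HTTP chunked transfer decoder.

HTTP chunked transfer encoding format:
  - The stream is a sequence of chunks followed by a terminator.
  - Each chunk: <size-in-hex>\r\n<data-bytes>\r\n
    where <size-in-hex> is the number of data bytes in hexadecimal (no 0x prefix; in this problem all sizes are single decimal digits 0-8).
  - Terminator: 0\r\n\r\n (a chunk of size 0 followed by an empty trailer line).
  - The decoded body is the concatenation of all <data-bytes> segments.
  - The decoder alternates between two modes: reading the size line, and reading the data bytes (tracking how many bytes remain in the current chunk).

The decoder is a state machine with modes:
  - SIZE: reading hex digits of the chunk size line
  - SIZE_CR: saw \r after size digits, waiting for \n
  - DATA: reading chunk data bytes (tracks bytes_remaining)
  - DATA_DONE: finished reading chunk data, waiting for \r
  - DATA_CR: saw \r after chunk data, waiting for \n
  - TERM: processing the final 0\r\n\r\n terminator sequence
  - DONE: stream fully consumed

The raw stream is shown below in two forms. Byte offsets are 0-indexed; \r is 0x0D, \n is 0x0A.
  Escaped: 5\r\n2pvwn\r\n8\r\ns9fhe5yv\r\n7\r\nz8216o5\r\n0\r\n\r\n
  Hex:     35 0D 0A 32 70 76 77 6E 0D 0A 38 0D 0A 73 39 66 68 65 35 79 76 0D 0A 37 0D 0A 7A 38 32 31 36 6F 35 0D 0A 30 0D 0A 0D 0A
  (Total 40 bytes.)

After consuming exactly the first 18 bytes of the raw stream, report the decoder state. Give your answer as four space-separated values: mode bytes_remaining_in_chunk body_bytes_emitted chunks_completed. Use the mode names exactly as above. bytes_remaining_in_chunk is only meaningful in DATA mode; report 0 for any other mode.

Answer: DATA 3 10 1

Derivation:
Byte 0 = '5': mode=SIZE remaining=0 emitted=0 chunks_done=0
Byte 1 = 0x0D: mode=SIZE_CR remaining=0 emitted=0 chunks_done=0
Byte 2 = 0x0A: mode=DATA remaining=5 emitted=0 chunks_done=0
Byte 3 = '2': mode=DATA remaining=4 emitted=1 chunks_done=0
Byte 4 = 'p': mode=DATA remaining=3 emitted=2 chunks_done=0
Byte 5 = 'v': mode=DATA remaining=2 emitted=3 chunks_done=0
Byte 6 = 'w': mode=DATA remaining=1 emitted=4 chunks_done=0
Byte 7 = 'n': mode=DATA_DONE remaining=0 emitted=5 chunks_done=0
Byte 8 = 0x0D: mode=DATA_CR remaining=0 emitted=5 chunks_done=0
Byte 9 = 0x0A: mode=SIZE remaining=0 emitted=5 chunks_done=1
Byte 10 = '8': mode=SIZE remaining=0 emitted=5 chunks_done=1
Byte 11 = 0x0D: mode=SIZE_CR remaining=0 emitted=5 chunks_done=1
Byte 12 = 0x0A: mode=DATA remaining=8 emitted=5 chunks_done=1
Byte 13 = 's': mode=DATA remaining=7 emitted=6 chunks_done=1
Byte 14 = '9': mode=DATA remaining=6 emitted=7 chunks_done=1
Byte 15 = 'f': mode=DATA remaining=5 emitted=8 chunks_done=1
Byte 16 = 'h': mode=DATA remaining=4 emitted=9 chunks_done=1
Byte 17 = 'e': mode=DATA remaining=3 emitted=10 chunks_done=1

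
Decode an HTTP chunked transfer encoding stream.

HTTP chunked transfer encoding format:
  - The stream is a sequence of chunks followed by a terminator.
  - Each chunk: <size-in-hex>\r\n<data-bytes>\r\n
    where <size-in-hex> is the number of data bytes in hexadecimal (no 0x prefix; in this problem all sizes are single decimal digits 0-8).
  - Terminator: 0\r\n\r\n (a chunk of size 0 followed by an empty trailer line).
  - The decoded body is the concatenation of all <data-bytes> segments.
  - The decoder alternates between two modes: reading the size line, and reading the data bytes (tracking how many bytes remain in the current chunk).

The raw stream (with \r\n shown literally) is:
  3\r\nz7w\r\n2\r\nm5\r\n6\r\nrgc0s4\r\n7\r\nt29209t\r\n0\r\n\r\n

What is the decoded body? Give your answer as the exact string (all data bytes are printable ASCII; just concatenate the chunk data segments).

Chunk 1: stream[0..1]='3' size=0x3=3, data at stream[3..6]='z7w' -> body[0..3], body so far='z7w'
Chunk 2: stream[8..9]='2' size=0x2=2, data at stream[11..13]='m5' -> body[3..5], body so far='z7wm5'
Chunk 3: stream[15..16]='6' size=0x6=6, data at stream[18..24]='rgc0s4' -> body[5..11], body so far='z7wm5rgc0s4'
Chunk 4: stream[26..27]='7' size=0x7=7, data at stream[29..36]='t29209t' -> body[11..18], body so far='z7wm5rgc0s4t29209t'
Chunk 5: stream[38..39]='0' size=0 (terminator). Final body='z7wm5rgc0s4t29209t' (18 bytes)

Answer: z7wm5rgc0s4t29209t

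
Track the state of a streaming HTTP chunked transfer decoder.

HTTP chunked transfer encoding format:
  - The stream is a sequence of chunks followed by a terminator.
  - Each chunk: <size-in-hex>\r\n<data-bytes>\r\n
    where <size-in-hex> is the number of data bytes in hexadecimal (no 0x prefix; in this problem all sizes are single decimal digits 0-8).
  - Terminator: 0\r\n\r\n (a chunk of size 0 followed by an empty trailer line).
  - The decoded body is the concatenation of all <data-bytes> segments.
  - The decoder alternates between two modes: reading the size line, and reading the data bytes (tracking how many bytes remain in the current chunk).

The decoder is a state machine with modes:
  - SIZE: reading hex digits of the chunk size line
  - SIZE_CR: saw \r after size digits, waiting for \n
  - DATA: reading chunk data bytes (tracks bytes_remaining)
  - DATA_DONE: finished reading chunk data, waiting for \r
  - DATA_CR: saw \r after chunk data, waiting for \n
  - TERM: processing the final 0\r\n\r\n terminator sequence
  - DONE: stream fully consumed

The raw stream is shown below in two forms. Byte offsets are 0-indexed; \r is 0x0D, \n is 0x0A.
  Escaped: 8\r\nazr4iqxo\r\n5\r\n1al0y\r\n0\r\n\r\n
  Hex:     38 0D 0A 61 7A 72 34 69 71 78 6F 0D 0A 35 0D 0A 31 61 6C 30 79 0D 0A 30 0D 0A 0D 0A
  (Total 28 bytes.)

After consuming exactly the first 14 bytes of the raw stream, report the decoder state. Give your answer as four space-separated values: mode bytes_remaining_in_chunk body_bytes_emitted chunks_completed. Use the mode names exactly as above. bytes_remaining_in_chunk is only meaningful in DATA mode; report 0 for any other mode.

Byte 0 = '8': mode=SIZE remaining=0 emitted=0 chunks_done=0
Byte 1 = 0x0D: mode=SIZE_CR remaining=0 emitted=0 chunks_done=0
Byte 2 = 0x0A: mode=DATA remaining=8 emitted=0 chunks_done=0
Byte 3 = 'a': mode=DATA remaining=7 emitted=1 chunks_done=0
Byte 4 = 'z': mode=DATA remaining=6 emitted=2 chunks_done=0
Byte 5 = 'r': mode=DATA remaining=5 emitted=3 chunks_done=0
Byte 6 = '4': mode=DATA remaining=4 emitted=4 chunks_done=0
Byte 7 = 'i': mode=DATA remaining=3 emitted=5 chunks_done=0
Byte 8 = 'q': mode=DATA remaining=2 emitted=6 chunks_done=0
Byte 9 = 'x': mode=DATA remaining=1 emitted=7 chunks_done=0
Byte 10 = 'o': mode=DATA_DONE remaining=0 emitted=8 chunks_done=0
Byte 11 = 0x0D: mode=DATA_CR remaining=0 emitted=8 chunks_done=0
Byte 12 = 0x0A: mode=SIZE remaining=0 emitted=8 chunks_done=1
Byte 13 = '5': mode=SIZE remaining=0 emitted=8 chunks_done=1

Answer: SIZE 0 8 1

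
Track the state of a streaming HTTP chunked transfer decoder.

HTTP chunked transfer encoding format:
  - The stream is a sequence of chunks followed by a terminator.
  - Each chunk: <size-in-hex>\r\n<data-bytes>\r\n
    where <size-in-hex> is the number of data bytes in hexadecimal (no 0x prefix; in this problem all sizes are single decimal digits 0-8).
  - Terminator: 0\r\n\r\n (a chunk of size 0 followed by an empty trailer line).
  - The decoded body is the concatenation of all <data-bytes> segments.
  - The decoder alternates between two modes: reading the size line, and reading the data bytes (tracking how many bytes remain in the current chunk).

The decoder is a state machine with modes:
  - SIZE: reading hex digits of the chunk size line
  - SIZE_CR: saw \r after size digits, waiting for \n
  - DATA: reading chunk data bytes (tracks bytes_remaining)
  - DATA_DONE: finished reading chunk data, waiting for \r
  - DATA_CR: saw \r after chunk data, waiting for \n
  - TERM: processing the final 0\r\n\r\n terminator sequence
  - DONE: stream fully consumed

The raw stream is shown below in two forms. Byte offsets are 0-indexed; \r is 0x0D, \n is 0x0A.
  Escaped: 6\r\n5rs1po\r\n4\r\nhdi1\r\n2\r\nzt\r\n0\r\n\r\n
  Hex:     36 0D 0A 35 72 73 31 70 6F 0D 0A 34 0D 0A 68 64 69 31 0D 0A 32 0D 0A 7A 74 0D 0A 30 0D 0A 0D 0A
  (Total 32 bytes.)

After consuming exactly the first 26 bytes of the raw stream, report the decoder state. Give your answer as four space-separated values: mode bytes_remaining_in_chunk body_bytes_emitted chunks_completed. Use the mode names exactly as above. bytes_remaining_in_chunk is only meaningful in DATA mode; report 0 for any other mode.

Byte 0 = '6': mode=SIZE remaining=0 emitted=0 chunks_done=0
Byte 1 = 0x0D: mode=SIZE_CR remaining=0 emitted=0 chunks_done=0
Byte 2 = 0x0A: mode=DATA remaining=6 emitted=0 chunks_done=0
Byte 3 = '5': mode=DATA remaining=5 emitted=1 chunks_done=0
Byte 4 = 'r': mode=DATA remaining=4 emitted=2 chunks_done=0
Byte 5 = 's': mode=DATA remaining=3 emitted=3 chunks_done=0
Byte 6 = '1': mode=DATA remaining=2 emitted=4 chunks_done=0
Byte 7 = 'p': mode=DATA remaining=1 emitted=5 chunks_done=0
Byte 8 = 'o': mode=DATA_DONE remaining=0 emitted=6 chunks_done=0
Byte 9 = 0x0D: mode=DATA_CR remaining=0 emitted=6 chunks_done=0
Byte 10 = 0x0A: mode=SIZE remaining=0 emitted=6 chunks_done=1
Byte 11 = '4': mode=SIZE remaining=0 emitted=6 chunks_done=1
Byte 12 = 0x0D: mode=SIZE_CR remaining=0 emitted=6 chunks_done=1
Byte 13 = 0x0A: mode=DATA remaining=4 emitted=6 chunks_done=1
Byte 14 = 'h': mode=DATA remaining=3 emitted=7 chunks_done=1
Byte 15 = 'd': mode=DATA remaining=2 emitted=8 chunks_done=1
Byte 16 = 'i': mode=DATA remaining=1 emitted=9 chunks_done=1
Byte 17 = '1': mode=DATA_DONE remaining=0 emitted=10 chunks_done=1
Byte 18 = 0x0D: mode=DATA_CR remaining=0 emitted=10 chunks_done=1
Byte 19 = 0x0A: mode=SIZE remaining=0 emitted=10 chunks_done=2
Byte 20 = '2': mode=SIZE remaining=0 emitted=10 chunks_done=2
Byte 21 = 0x0D: mode=SIZE_CR remaining=0 emitted=10 chunks_done=2
Byte 22 = 0x0A: mode=DATA remaining=2 emitted=10 chunks_done=2
Byte 23 = 'z': mode=DATA remaining=1 emitted=11 chunks_done=2
Byte 24 = 't': mode=DATA_DONE remaining=0 emitted=12 chunks_done=2
Byte 25 = 0x0D: mode=DATA_CR remaining=0 emitted=12 chunks_done=2

Answer: DATA_CR 0 12 2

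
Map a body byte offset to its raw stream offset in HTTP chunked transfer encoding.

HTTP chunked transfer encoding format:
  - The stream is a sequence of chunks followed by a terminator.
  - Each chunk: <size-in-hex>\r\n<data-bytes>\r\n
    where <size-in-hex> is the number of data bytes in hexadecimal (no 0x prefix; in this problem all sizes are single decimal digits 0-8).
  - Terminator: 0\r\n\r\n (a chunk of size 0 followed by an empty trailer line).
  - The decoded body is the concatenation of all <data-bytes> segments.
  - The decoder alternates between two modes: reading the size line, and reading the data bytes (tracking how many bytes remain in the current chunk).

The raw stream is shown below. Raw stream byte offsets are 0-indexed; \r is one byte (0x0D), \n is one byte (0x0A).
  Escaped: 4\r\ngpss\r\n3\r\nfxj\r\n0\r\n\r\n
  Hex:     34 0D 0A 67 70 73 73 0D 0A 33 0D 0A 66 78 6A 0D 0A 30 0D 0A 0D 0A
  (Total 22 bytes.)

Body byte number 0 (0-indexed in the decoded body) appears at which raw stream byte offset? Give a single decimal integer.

Answer: 3

Derivation:
Chunk 1: stream[0..1]='4' size=0x4=4, data at stream[3..7]='gpss' -> body[0..4], body so far='gpss'
Chunk 2: stream[9..10]='3' size=0x3=3, data at stream[12..15]='fxj' -> body[4..7], body so far='gpssfxj'
Chunk 3: stream[17..18]='0' size=0 (terminator). Final body='gpssfxj' (7 bytes)
Body byte 0 at stream offset 3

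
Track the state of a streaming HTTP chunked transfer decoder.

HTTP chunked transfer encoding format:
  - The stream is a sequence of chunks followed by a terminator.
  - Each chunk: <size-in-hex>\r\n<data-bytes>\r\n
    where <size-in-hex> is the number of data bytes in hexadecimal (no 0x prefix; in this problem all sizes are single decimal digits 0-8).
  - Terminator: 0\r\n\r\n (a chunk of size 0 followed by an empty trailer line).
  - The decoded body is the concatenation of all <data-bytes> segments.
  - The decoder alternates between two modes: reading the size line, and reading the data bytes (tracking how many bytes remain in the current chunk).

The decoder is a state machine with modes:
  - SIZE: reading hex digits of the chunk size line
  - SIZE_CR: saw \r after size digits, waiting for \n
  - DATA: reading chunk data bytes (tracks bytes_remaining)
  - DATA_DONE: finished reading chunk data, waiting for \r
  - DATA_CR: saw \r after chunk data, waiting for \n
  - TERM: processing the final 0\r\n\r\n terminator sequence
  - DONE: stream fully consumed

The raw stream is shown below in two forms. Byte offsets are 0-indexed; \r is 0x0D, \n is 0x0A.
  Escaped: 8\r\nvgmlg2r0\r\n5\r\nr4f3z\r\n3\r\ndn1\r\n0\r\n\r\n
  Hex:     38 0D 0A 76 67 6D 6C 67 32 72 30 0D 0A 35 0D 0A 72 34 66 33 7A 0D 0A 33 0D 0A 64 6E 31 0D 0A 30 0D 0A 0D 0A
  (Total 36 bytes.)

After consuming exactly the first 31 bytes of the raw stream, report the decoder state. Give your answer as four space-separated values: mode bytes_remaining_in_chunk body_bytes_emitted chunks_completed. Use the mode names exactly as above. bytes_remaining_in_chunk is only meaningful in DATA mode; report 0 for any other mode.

Answer: SIZE 0 16 3

Derivation:
Byte 0 = '8': mode=SIZE remaining=0 emitted=0 chunks_done=0
Byte 1 = 0x0D: mode=SIZE_CR remaining=0 emitted=0 chunks_done=0
Byte 2 = 0x0A: mode=DATA remaining=8 emitted=0 chunks_done=0
Byte 3 = 'v': mode=DATA remaining=7 emitted=1 chunks_done=0
Byte 4 = 'g': mode=DATA remaining=6 emitted=2 chunks_done=0
Byte 5 = 'm': mode=DATA remaining=5 emitted=3 chunks_done=0
Byte 6 = 'l': mode=DATA remaining=4 emitted=4 chunks_done=0
Byte 7 = 'g': mode=DATA remaining=3 emitted=5 chunks_done=0
Byte 8 = '2': mode=DATA remaining=2 emitted=6 chunks_done=0
Byte 9 = 'r': mode=DATA remaining=1 emitted=7 chunks_done=0
Byte 10 = '0': mode=DATA_DONE remaining=0 emitted=8 chunks_done=0
Byte 11 = 0x0D: mode=DATA_CR remaining=0 emitted=8 chunks_done=0
Byte 12 = 0x0A: mode=SIZE remaining=0 emitted=8 chunks_done=1
Byte 13 = '5': mode=SIZE remaining=0 emitted=8 chunks_done=1
Byte 14 = 0x0D: mode=SIZE_CR remaining=0 emitted=8 chunks_done=1
Byte 15 = 0x0A: mode=DATA remaining=5 emitted=8 chunks_done=1
Byte 16 = 'r': mode=DATA remaining=4 emitted=9 chunks_done=1
Byte 17 = '4': mode=DATA remaining=3 emitted=10 chunks_done=1
Byte 18 = 'f': mode=DATA remaining=2 emitted=11 chunks_done=1
Byte 19 = '3': mode=DATA remaining=1 emitted=12 chunks_done=1
Byte 20 = 'z': mode=DATA_DONE remaining=0 emitted=13 chunks_done=1
Byte 21 = 0x0D: mode=DATA_CR remaining=0 emitted=13 chunks_done=1
Byte 22 = 0x0A: mode=SIZE remaining=0 emitted=13 chunks_done=2
Byte 23 = '3': mode=SIZE remaining=0 emitted=13 chunks_done=2
Byte 24 = 0x0D: mode=SIZE_CR remaining=0 emitted=13 chunks_done=2
Byte 25 = 0x0A: mode=DATA remaining=3 emitted=13 chunks_done=2
Byte 26 = 'd': mode=DATA remaining=2 emitted=14 chunks_done=2
Byte 27 = 'n': mode=DATA remaining=1 emitted=15 chunks_done=2
Byte 28 = '1': mode=DATA_DONE remaining=0 emitted=16 chunks_done=2
Byte 29 = 0x0D: mode=DATA_CR remaining=0 emitted=16 chunks_done=2
Byte 30 = 0x0A: mode=SIZE remaining=0 emitted=16 chunks_done=3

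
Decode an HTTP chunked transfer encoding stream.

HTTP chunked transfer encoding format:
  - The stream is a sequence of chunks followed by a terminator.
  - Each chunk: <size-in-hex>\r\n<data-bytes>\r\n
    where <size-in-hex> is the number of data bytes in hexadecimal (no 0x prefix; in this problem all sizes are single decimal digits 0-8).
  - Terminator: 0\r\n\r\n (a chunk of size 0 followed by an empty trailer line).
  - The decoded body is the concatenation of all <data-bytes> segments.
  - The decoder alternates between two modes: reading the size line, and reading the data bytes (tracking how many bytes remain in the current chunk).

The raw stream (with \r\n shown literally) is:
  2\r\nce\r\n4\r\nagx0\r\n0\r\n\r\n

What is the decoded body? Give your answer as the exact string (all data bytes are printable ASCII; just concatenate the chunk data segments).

Chunk 1: stream[0..1]='2' size=0x2=2, data at stream[3..5]='ce' -> body[0..2], body so far='ce'
Chunk 2: stream[7..8]='4' size=0x4=4, data at stream[10..14]='agx0' -> body[2..6], body so far='ceagx0'
Chunk 3: stream[16..17]='0' size=0 (terminator). Final body='ceagx0' (6 bytes)

Answer: ceagx0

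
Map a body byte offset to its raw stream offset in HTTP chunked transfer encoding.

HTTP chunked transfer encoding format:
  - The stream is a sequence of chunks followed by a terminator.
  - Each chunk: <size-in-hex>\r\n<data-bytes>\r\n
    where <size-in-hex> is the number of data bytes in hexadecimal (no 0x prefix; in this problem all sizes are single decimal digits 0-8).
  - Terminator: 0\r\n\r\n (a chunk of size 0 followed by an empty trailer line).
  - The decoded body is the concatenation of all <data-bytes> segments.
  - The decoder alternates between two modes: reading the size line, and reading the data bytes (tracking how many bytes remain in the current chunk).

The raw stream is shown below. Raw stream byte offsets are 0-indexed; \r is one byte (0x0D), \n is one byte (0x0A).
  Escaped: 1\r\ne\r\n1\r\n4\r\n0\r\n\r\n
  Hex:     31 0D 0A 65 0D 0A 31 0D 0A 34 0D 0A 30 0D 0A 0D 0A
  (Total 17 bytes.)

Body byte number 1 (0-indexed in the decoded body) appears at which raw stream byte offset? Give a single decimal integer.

Answer: 9

Derivation:
Chunk 1: stream[0..1]='1' size=0x1=1, data at stream[3..4]='e' -> body[0..1], body so far='e'
Chunk 2: stream[6..7]='1' size=0x1=1, data at stream[9..10]='4' -> body[1..2], body so far='e4'
Chunk 3: stream[12..13]='0' size=0 (terminator). Final body='e4' (2 bytes)
Body byte 1 at stream offset 9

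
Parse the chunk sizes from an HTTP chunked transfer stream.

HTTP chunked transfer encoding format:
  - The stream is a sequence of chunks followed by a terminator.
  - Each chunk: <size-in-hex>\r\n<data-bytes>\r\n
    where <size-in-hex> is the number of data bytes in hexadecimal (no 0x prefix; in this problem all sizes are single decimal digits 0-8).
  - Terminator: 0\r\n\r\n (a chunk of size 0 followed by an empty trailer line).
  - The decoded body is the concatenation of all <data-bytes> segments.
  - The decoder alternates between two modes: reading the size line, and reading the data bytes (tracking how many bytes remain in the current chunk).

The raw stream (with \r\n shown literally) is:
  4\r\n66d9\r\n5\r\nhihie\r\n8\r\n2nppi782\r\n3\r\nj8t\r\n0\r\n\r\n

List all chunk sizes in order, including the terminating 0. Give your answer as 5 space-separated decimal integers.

Answer: 4 5 8 3 0

Derivation:
Chunk 1: stream[0..1]='4' size=0x4=4, data at stream[3..7]='66d9' -> body[0..4], body so far='66d9'
Chunk 2: stream[9..10]='5' size=0x5=5, data at stream[12..17]='hihie' -> body[4..9], body so far='66d9hihie'
Chunk 3: stream[19..20]='8' size=0x8=8, data at stream[22..30]='2nppi782' -> body[9..17], body so far='66d9hihie2nppi782'
Chunk 4: stream[32..33]='3' size=0x3=3, data at stream[35..38]='j8t' -> body[17..20], body so far='66d9hihie2nppi782j8t'
Chunk 5: stream[40..41]='0' size=0 (terminator). Final body='66d9hihie2nppi782j8t' (20 bytes)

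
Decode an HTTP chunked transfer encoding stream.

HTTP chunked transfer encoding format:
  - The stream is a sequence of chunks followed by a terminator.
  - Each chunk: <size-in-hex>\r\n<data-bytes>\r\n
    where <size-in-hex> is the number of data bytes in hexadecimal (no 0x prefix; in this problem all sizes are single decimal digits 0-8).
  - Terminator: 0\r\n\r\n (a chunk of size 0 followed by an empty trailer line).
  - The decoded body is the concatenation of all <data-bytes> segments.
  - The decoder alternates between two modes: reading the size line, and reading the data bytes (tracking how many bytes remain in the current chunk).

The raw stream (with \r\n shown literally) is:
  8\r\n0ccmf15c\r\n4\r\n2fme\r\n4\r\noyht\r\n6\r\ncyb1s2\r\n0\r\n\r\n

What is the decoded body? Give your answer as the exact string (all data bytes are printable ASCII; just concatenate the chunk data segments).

Chunk 1: stream[0..1]='8' size=0x8=8, data at stream[3..11]='0ccmf15c' -> body[0..8], body so far='0ccmf15c'
Chunk 2: stream[13..14]='4' size=0x4=4, data at stream[16..20]='2fme' -> body[8..12], body so far='0ccmf15c2fme'
Chunk 3: stream[22..23]='4' size=0x4=4, data at stream[25..29]='oyht' -> body[12..16], body so far='0ccmf15c2fmeoyht'
Chunk 4: stream[31..32]='6' size=0x6=6, data at stream[34..40]='cyb1s2' -> body[16..22], body so far='0ccmf15c2fmeoyhtcyb1s2'
Chunk 5: stream[42..43]='0' size=0 (terminator). Final body='0ccmf15c2fmeoyhtcyb1s2' (22 bytes)

Answer: 0ccmf15c2fmeoyhtcyb1s2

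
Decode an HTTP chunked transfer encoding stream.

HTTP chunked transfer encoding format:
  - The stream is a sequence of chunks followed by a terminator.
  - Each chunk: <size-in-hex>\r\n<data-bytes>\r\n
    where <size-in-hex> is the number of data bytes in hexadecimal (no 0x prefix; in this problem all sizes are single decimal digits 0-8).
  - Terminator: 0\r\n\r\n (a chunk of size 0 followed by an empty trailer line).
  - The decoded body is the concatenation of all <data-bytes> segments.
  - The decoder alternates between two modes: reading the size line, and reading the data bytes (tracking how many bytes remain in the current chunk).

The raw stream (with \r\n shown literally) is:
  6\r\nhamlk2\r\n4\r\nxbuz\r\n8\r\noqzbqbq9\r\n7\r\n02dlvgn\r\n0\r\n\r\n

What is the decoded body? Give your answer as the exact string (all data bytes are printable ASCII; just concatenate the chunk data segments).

Answer: hamlk2xbuzoqzbqbq902dlvgn

Derivation:
Chunk 1: stream[0..1]='6' size=0x6=6, data at stream[3..9]='hamlk2' -> body[0..6], body so far='hamlk2'
Chunk 2: stream[11..12]='4' size=0x4=4, data at stream[14..18]='xbuz' -> body[6..10], body so far='hamlk2xbuz'
Chunk 3: stream[20..21]='8' size=0x8=8, data at stream[23..31]='oqzbqbq9' -> body[10..18], body so far='hamlk2xbuzoqzbqbq9'
Chunk 4: stream[33..34]='7' size=0x7=7, data at stream[36..43]='02dlvgn' -> body[18..25], body so far='hamlk2xbuzoqzbqbq902dlvgn'
Chunk 5: stream[45..46]='0' size=0 (terminator). Final body='hamlk2xbuzoqzbqbq902dlvgn' (25 bytes)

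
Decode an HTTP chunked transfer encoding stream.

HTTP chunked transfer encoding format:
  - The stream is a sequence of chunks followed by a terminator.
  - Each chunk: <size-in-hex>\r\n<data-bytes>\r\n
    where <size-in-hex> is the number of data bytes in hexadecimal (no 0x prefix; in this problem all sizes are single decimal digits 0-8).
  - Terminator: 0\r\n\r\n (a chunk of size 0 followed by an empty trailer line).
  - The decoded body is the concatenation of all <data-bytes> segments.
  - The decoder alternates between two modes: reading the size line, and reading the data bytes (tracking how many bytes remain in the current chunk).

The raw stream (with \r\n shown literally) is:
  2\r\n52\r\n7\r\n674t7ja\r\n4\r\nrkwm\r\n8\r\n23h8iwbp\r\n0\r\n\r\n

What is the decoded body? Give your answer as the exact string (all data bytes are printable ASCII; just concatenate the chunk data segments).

Answer: 52674t7jarkwm23h8iwbp

Derivation:
Chunk 1: stream[0..1]='2' size=0x2=2, data at stream[3..5]='52' -> body[0..2], body so far='52'
Chunk 2: stream[7..8]='7' size=0x7=7, data at stream[10..17]='674t7ja' -> body[2..9], body so far='52674t7ja'
Chunk 3: stream[19..20]='4' size=0x4=4, data at stream[22..26]='rkwm' -> body[9..13], body so far='52674t7jarkwm'
Chunk 4: stream[28..29]='8' size=0x8=8, data at stream[31..39]='23h8iwbp' -> body[13..21], body so far='52674t7jarkwm23h8iwbp'
Chunk 5: stream[41..42]='0' size=0 (terminator). Final body='52674t7jarkwm23h8iwbp' (21 bytes)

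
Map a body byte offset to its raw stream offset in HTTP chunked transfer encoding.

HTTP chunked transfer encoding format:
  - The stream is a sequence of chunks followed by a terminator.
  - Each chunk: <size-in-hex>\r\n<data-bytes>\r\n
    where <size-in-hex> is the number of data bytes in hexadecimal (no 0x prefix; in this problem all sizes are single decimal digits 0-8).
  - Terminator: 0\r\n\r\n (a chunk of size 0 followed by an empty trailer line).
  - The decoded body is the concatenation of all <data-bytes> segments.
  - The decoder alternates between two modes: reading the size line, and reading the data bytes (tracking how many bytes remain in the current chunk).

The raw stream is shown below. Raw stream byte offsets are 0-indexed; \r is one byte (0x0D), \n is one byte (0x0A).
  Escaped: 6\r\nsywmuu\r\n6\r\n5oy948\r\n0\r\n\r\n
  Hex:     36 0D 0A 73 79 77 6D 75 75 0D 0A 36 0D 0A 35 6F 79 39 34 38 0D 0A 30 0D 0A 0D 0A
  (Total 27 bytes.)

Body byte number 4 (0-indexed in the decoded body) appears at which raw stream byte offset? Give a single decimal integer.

Answer: 7

Derivation:
Chunk 1: stream[0..1]='6' size=0x6=6, data at stream[3..9]='sywmuu' -> body[0..6], body so far='sywmuu'
Chunk 2: stream[11..12]='6' size=0x6=6, data at stream[14..20]='5oy948' -> body[6..12], body so far='sywmuu5oy948'
Chunk 3: stream[22..23]='0' size=0 (terminator). Final body='sywmuu5oy948' (12 bytes)
Body byte 4 at stream offset 7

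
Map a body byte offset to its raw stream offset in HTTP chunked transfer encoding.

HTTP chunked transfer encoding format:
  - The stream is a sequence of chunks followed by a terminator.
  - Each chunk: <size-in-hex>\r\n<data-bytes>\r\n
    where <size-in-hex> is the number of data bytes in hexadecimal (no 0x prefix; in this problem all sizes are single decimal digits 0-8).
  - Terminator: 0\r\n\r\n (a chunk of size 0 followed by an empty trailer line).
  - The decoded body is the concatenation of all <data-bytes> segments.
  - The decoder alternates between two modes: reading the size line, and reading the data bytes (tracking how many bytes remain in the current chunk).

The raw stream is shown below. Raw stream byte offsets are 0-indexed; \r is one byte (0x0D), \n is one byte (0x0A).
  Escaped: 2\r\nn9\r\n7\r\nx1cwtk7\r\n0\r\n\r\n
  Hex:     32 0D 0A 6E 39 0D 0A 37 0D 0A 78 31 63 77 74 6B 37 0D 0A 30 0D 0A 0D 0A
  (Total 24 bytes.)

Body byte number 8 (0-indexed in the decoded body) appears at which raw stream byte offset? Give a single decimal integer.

Chunk 1: stream[0..1]='2' size=0x2=2, data at stream[3..5]='n9' -> body[0..2], body so far='n9'
Chunk 2: stream[7..8]='7' size=0x7=7, data at stream[10..17]='x1cwtk7' -> body[2..9], body so far='n9x1cwtk7'
Chunk 3: stream[19..20]='0' size=0 (terminator). Final body='n9x1cwtk7' (9 bytes)
Body byte 8 at stream offset 16

Answer: 16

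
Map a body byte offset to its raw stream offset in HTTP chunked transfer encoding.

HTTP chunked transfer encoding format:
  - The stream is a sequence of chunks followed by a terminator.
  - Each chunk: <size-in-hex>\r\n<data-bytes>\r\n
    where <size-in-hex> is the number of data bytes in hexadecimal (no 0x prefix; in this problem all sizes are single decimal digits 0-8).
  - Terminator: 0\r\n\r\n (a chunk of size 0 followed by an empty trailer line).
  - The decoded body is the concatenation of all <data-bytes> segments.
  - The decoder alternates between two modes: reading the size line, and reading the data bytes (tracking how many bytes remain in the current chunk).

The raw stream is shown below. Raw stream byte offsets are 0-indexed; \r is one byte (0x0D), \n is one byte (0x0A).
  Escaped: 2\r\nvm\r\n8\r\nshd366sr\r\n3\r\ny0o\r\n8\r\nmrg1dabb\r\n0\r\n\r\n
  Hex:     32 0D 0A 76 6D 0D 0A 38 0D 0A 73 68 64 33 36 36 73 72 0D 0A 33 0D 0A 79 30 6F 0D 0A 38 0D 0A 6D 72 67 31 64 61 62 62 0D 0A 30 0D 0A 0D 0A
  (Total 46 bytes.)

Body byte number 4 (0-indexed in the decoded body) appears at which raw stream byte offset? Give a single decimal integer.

Answer: 12

Derivation:
Chunk 1: stream[0..1]='2' size=0x2=2, data at stream[3..5]='vm' -> body[0..2], body so far='vm'
Chunk 2: stream[7..8]='8' size=0x8=8, data at stream[10..18]='shd366sr' -> body[2..10], body so far='vmshd366sr'
Chunk 3: stream[20..21]='3' size=0x3=3, data at stream[23..26]='y0o' -> body[10..13], body so far='vmshd366sry0o'
Chunk 4: stream[28..29]='8' size=0x8=8, data at stream[31..39]='mrg1dabb' -> body[13..21], body so far='vmshd366sry0omrg1dabb'
Chunk 5: stream[41..42]='0' size=0 (terminator). Final body='vmshd366sry0omrg1dabb' (21 bytes)
Body byte 4 at stream offset 12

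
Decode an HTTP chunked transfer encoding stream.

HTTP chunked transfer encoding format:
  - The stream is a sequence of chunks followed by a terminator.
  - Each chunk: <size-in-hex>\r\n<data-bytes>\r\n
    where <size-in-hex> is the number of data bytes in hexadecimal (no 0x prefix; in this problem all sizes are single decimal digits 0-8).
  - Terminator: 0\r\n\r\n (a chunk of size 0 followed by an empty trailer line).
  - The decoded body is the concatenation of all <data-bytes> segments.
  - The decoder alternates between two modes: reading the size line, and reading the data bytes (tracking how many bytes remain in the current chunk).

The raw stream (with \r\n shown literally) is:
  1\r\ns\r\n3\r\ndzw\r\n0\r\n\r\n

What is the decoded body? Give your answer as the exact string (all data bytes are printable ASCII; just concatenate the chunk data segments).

Chunk 1: stream[0..1]='1' size=0x1=1, data at stream[3..4]='s' -> body[0..1], body so far='s'
Chunk 2: stream[6..7]='3' size=0x3=3, data at stream[9..12]='dzw' -> body[1..4], body so far='sdzw'
Chunk 3: stream[14..15]='0' size=0 (terminator). Final body='sdzw' (4 bytes)

Answer: sdzw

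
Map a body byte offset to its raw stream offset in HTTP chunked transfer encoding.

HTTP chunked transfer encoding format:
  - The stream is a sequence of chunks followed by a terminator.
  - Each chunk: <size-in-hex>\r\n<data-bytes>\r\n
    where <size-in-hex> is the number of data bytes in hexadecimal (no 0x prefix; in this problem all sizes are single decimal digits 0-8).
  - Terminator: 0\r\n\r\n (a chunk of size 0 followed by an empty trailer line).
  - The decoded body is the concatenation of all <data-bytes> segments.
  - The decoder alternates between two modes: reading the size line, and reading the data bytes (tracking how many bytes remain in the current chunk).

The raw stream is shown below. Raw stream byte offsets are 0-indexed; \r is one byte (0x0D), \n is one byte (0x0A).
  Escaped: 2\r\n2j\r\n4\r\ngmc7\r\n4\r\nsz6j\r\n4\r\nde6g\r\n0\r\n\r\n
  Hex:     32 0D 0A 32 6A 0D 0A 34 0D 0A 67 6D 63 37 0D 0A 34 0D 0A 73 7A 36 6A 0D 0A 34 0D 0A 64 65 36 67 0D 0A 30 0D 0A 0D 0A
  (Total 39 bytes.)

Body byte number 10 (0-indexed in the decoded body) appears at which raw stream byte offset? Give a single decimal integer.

Answer: 28

Derivation:
Chunk 1: stream[0..1]='2' size=0x2=2, data at stream[3..5]='2j' -> body[0..2], body so far='2j'
Chunk 2: stream[7..8]='4' size=0x4=4, data at stream[10..14]='gmc7' -> body[2..6], body so far='2jgmc7'
Chunk 3: stream[16..17]='4' size=0x4=4, data at stream[19..23]='sz6j' -> body[6..10], body so far='2jgmc7sz6j'
Chunk 4: stream[25..26]='4' size=0x4=4, data at stream[28..32]='de6g' -> body[10..14], body so far='2jgmc7sz6jde6g'
Chunk 5: stream[34..35]='0' size=0 (terminator). Final body='2jgmc7sz6jde6g' (14 bytes)
Body byte 10 at stream offset 28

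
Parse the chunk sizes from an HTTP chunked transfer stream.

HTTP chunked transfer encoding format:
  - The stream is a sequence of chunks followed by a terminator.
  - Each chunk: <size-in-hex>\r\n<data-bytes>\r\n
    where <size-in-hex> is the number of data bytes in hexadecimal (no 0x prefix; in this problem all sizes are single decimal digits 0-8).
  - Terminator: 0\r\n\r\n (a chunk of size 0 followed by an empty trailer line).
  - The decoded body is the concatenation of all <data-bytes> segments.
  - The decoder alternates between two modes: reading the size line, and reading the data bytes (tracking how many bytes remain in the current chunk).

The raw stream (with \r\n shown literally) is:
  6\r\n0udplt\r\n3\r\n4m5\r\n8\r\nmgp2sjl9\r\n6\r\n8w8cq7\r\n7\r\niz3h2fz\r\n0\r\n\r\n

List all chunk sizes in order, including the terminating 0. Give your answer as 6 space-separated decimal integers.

Chunk 1: stream[0..1]='6' size=0x6=6, data at stream[3..9]='0udplt' -> body[0..6], body so far='0udplt'
Chunk 2: stream[11..12]='3' size=0x3=3, data at stream[14..17]='4m5' -> body[6..9], body so far='0udplt4m5'
Chunk 3: stream[19..20]='8' size=0x8=8, data at stream[22..30]='mgp2sjl9' -> body[9..17], body so far='0udplt4m5mgp2sjl9'
Chunk 4: stream[32..33]='6' size=0x6=6, data at stream[35..41]='8w8cq7' -> body[17..23], body so far='0udplt4m5mgp2sjl98w8cq7'
Chunk 5: stream[43..44]='7' size=0x7=7, data at stream[46..53]='iz3h2fz' -> body[23..30], body so far='0udplt4m5mgp2sjl98w8cq7iz3h2fz'
Chunk 6: stream[55..56]='0' size=0 (terminator). Final body='0udplt4m5mgp2sjl98w8cq7iz3h2fz' (30 bytes)

Answer: 6 3 8 6 7 0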